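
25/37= 25/37 =0.68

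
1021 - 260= 761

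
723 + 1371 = 2094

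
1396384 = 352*3967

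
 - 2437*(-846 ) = 2061702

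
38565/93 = 414 + 21/31 = 414.68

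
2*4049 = 8098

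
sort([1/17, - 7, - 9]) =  [ - 9, - 7, 1/17]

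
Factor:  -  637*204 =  - 129948  =  -2^2*3^1  *  7^2*13^1 * 17^1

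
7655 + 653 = 8308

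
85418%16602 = 2408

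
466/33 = 14 + 4/33 = 14.12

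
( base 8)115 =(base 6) 205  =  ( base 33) 2B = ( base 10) 77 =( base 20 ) 3H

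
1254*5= 6270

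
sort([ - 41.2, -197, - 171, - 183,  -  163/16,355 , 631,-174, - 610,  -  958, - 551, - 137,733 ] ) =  [ - 958, - 610,  -  551, - 197  ,  -  183, - 174,-171, - 137, - 41.2, - 163/16,355,  631, 733]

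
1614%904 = 710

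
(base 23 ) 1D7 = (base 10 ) 835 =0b1101000011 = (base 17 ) 2F2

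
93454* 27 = 2523258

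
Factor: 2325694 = 2^1*7^1*283^1* 587^1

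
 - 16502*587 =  - 9686674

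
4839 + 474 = 5313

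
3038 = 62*49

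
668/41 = 16+12/41=16.29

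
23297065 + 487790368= 511087433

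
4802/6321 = 98/129 =0.76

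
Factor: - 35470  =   - 2^1*5^1*3547^1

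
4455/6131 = 4455/6131 = 0.73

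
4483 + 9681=14164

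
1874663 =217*8639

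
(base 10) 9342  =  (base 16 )247e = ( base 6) 111130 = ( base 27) cm0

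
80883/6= 26961/2 =13480.50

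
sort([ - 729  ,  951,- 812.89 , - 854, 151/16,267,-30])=[ - 854,- 812.89, -729, - 30,151/16,267, 951] 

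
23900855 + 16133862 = 40034717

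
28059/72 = 9353/24 = 389.71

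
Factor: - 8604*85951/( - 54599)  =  2^2*3^2*23^1*37^1 * 71^(- 1 )*101^1* 239^1*769^(  -  1 ) = 739522404/54599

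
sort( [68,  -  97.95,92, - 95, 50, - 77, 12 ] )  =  [- 97.95 , - 95 ,-77,12, 50, 68,  92 ] 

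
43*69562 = 2991166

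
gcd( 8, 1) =1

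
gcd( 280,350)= 70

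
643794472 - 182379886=461414586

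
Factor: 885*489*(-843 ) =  - 3^3*5^1 * 59^1*163^1*281^1= - 364820895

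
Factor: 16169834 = 2^1 * 8084917^1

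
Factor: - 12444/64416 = - 2^( - 3 )*11^( - 1 )*17^1 = - 17/88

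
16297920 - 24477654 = -8179734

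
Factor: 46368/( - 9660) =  - 2^3*3^1*5^( - 1)  =  - 24/5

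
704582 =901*782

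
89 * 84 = 7476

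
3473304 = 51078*68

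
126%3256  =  126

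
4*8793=35172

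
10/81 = 10/81 =0.12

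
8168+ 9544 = 17712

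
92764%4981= 3106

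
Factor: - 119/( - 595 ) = 5^( - 1) = 1/5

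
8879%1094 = 127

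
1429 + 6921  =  8350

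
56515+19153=75668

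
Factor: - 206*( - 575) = 118450 = 2^1*5^2*23^1*103^1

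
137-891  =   - 754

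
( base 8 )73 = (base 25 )29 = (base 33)1Q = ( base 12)4B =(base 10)59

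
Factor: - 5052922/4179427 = - 2^1*41^1*503^(-1 )*1187^( - 1 ) * 8803^1 = -721846/597061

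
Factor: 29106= 2^1*3^3*7^2*11^1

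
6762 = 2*3381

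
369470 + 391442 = 760912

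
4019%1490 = 1039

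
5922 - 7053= - 1131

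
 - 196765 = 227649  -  424414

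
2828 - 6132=-3304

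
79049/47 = 79049/47 = 1681.89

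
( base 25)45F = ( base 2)101001010000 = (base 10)2640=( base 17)925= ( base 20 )6c0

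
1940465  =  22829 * 85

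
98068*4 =392272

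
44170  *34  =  1501780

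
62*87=5394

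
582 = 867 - 285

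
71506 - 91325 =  - 19819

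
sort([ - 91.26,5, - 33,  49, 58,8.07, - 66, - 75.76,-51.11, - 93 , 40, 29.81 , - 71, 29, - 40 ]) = [ - 93, - 91.26,-75.76,  -  71  , - 66 , - 51.11, - 40,-33,5,8.07,29,29.81, 40,49,58 ]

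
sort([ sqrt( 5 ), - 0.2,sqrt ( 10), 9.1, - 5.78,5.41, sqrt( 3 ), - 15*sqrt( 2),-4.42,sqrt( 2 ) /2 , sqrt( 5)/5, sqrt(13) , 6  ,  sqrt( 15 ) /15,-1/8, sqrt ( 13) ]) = [ -15*sqrt ( 2 ),-5.78, - 4.42,  -  0.2,  -  1/8 , sqrt(15)/15, sqrt ( 5)/5, sqrt( 2)/2, sqrt( 3 ), sqrt ( 5),  sqrt ( 10), sqrt(13), sqrt( 13 ), 5.41, 6,  9.1]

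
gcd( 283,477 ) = 1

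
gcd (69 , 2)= 1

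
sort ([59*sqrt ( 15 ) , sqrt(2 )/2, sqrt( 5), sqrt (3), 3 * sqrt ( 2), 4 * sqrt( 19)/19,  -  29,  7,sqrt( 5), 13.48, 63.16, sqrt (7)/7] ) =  [-29,sqrt ( 7 ) /7,sqrt (2) /2, 4 * sqrt ( 19)/19, sqrt( 3), sqrt( 5), sqrt( 5),3 * sqrt( 2), 7,  13.48,63.16, 59 * sqrt ( 15) ] 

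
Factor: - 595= - 5^1*7^1*17^1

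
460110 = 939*490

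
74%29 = 16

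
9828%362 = 54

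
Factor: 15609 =3^1*11^2*43^1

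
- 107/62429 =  - 1+62322/62429=   -  0.00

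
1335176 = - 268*( - 4982)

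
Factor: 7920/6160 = 9/7 = 3^2*7^( - 1) 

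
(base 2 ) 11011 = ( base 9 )30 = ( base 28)r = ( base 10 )27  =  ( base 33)R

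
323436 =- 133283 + 456719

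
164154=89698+74456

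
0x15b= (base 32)AR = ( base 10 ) 347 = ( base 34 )a7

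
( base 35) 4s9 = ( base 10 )5889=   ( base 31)63U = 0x1701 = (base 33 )5df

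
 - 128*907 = - 116096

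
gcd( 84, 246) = 6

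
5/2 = 5/2 = 2.50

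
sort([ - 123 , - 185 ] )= [ - 185, - 123]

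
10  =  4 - -6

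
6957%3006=945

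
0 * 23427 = 0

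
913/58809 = 913/58809  =  0.02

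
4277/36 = 4277/36 = 118.81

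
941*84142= 79177622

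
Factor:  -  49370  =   - 2^1*5^1*4937^1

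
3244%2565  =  679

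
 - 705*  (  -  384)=270720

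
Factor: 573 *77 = 3^1*7^1*11^1*191^1= 44121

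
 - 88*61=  - 5368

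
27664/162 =13832/81 = 170.77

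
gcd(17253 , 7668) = 1917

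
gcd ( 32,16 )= 16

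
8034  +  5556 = 13590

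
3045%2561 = 484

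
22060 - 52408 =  - 30348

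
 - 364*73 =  - 26572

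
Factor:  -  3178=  - 2^1*7^1*227^1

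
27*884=23868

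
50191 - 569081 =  - 518890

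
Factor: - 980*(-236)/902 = 2^3*5^1* 7^2*11^(-1) * 41^( - 1) * 59^1 = 115640/451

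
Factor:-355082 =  - 2^1*7^1 *13^1*1951^1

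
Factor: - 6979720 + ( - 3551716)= - 10531436 = - 2^2*2632859^1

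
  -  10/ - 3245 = 2/649 = 0.00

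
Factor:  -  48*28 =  - 2^6 * 3^1* 7^1 = - 1344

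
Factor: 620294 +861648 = 1481942 = 2^1*7^1*11^1*9623^1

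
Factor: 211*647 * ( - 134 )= - 2^1*67^1*211^1*647^1 = - 18293278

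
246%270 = 246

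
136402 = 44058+92344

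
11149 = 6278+4871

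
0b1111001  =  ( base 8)171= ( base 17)72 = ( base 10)121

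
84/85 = 84/85 = 0.99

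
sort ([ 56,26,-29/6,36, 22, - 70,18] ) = [-70, - 29/6,18, 22,26,36,56 ] 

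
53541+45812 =99353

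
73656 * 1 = 73656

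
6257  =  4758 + 1499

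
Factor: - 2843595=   -  3^2*5^1*29^1*2179^1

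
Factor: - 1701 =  - 3^5*7^1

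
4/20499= 4/20499=0.00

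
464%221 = 22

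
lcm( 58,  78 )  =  2262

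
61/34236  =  61/34236 = 0.00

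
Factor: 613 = 613^1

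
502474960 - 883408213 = -380933253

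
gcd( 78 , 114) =6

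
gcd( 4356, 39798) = 198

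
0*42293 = 0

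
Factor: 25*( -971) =- 24275 = - 5^2*971^1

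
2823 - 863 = 1960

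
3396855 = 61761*55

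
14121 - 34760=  - 20639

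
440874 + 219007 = 659881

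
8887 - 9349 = -462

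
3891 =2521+1370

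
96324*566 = 54519384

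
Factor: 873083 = 873083^1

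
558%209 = 140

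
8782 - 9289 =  - 507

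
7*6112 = 42784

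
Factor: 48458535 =3^1*5^1*769^1*4201^1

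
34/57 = 34/57 =0.60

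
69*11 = 759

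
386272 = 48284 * 8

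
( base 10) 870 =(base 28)132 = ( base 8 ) 1546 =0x366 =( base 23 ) 1EJ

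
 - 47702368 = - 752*63434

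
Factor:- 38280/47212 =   -  30/37 = -2^1 *3^1  *5^1 * 37^( -1)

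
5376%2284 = 808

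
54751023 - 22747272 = 32003751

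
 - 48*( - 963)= 46224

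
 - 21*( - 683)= 14343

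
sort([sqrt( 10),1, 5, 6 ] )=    [ 1 , sqrt(10),  5, 6] 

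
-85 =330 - 415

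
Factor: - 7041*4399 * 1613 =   -  3^1*53^1* 83^1*1613^1*2347^1=- 49960028067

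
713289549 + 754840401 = 1468129950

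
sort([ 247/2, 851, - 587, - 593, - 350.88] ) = [-593,  -  587, - 350.88 , 247/2, 851]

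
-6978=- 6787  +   -191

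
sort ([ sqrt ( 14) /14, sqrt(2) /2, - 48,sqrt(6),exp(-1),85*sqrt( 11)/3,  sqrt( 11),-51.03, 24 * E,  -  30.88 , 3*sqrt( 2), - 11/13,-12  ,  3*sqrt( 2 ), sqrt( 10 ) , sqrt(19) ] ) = [  -  51.03,-48, - 30.88, - 12, -11/13, sqrt( 14) /14,exp( - 1),sqrt( 2 )/2, sqrt( 6 ), sqrt( 10), sqrt(11), 3*sqrt( 2 ), 3*sqrt(2),sqrt(19),  24 *E, 85*sqrt(11)/3]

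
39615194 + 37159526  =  76774720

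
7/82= 7/82 = 0.09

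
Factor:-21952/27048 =-56/69 = - 2^3*3^( - 1)*7^1*23^( - 1)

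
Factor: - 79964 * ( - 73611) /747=2^2*83^ ( - 1 )*8179^1*19991^1 = 654025556/83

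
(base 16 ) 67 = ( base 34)31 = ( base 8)147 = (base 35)2x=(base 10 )103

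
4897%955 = 122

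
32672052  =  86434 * 378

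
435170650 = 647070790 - 211900140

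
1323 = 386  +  937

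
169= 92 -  - 77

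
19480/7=2782 + 6/7 = 2782.86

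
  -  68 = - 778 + 710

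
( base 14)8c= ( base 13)97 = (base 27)4G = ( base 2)1111100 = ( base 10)124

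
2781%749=534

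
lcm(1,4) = 4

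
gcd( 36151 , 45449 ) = 1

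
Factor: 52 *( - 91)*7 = -2^2*7^2*13^2 = - 33124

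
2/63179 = 2/63179 = 0.00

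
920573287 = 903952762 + 16620525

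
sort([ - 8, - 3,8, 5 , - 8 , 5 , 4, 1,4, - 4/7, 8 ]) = [ - 8, - 8 , - 3, - 4/7, 1,4, 4, 5, 5,8 , 8 ] 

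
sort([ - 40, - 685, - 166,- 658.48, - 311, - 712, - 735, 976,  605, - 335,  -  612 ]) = [ - 735, - 712, - 685 , - 658.48, - 612, - 335, - 311, - 166, - 40,605,  976] 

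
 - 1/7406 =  - 1/7406 = -  0.00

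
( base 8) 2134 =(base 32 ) 12S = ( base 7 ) 3153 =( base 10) 1116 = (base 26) 1GO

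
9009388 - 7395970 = 1613418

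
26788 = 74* 362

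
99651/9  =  33217/3=11072.33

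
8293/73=113 + 44/73  =  113.60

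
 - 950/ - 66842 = 25/1759 = 0.01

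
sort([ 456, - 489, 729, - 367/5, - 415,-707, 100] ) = [ - 707 ,-489, - 415, - 367/5 , 100,456,729]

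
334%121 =92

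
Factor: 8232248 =2^3*487^1*2113^1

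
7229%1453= 1417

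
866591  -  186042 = 680549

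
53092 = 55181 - 2089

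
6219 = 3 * 2073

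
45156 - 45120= 36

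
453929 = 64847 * 7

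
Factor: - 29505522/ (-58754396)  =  2^( - 1)*3^1*1039^1*4733^1*14688599^ ( -1)  =  14752761/29377198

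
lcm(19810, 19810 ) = 19810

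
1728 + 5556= 7284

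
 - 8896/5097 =- 2  +  1298/5097 = - 1.75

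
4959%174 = 87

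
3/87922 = 3/87922=0.00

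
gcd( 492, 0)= 492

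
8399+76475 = 84874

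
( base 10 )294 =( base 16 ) 126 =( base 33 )8u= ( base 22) d8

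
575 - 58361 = - 57786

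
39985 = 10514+29471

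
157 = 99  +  58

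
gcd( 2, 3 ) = 1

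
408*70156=28623648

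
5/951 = 5/951 = 0.01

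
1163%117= 110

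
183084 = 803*228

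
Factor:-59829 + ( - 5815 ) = -65644 =-  2^2*16411^1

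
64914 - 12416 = 52498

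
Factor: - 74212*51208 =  - 2^5*37^1*173^1*18553^1 = - 3800248096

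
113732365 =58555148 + 55177217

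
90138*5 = 450690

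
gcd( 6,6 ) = 6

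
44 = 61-17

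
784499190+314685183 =1099184373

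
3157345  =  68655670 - 65498325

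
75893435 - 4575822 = 71317613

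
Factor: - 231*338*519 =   -  40522482 = - 2^1 * 3^2*7^1*  11^1*13^2*173^1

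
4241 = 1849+2392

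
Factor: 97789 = 97789^1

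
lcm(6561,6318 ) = 170586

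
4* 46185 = 184740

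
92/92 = 1 =1.00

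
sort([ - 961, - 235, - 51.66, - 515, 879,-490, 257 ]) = [ - 961, - 515, - 490, - 235, - 51.66,257,879]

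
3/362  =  3/362= 0.01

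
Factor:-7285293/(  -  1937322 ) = 809477/215258= 2^( -1)*29^1*43^( - 1)*103^1 * 271^1*2503^( - 1) 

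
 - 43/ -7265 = 43/7265  =  0.01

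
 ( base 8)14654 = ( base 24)b9k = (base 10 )6572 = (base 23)C9H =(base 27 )90B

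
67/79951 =67/79951 = 0.00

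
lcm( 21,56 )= 168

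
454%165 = 124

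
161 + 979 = 1140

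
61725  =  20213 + 41512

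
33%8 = 1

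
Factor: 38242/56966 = 19121/28483 = 7^(-1 ) * 13^( - 1 )*313^( - 1 )*19121^1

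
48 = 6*8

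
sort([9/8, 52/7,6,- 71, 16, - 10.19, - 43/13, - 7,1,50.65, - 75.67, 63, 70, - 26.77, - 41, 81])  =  [ - 75.67, - 71,-41, - 26.77, - 10.19, - 7, - 43/13, 1,9/8, 6, 52/7, 16,50.65, 63, 70, 81]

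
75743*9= 681687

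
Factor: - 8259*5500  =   - 2^2*3^1*5^3 * 11^1 * 2753^1 = - 45424500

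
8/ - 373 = - 8/373 = - 0.02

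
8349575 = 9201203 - 851628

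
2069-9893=-7824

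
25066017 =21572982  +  3493035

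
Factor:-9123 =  - 3^1*3041^1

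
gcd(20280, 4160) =520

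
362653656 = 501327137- 138673481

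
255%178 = 77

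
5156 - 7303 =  - 2147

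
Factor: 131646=2^1*3^1 * 37^1*593^1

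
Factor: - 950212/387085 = - 2^2 * 5^( - 1)*31^1*79^1* 97^1*77417^(-1) 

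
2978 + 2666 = 5644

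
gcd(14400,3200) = 1600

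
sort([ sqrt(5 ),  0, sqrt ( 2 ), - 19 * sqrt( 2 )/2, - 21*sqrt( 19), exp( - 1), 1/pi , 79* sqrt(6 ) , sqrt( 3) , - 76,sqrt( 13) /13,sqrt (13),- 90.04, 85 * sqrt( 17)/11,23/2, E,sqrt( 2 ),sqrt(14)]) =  [ - 21*sqrt( 19 ), - 90.04, - 76, - 19*sqrt( 2)/2,  0, sqrt(13) /13,1/pi, exp( - 1 ), sqrt( 2 ),sqrt( 2 ),sqrt( 3), sqrt( 5), E,sqrt( 13 ), sqrt(14), 23/2, 85* sqrt( 17)/11, 79*sqrt( 6) ]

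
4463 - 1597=2866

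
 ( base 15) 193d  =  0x1552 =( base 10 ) 5458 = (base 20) dci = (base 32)5AI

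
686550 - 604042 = 82508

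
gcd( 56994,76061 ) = 23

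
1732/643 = 2  +  446/643 = 2.69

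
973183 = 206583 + 766600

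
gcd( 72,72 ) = 72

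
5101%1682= 55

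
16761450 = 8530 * 1965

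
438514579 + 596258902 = 1034773481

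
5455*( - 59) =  - 321845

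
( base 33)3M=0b1111001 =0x79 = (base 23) 56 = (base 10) 121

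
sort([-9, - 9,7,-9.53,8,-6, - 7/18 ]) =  [ - 9.53, - 9, - 9, - 6, - 7/18 , 7, 8] 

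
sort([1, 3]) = [ 1,3 ] 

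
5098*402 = 2049396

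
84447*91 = 7684677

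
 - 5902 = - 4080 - 1822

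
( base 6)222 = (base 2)1010110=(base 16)56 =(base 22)3k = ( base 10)86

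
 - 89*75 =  - 6675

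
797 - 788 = 9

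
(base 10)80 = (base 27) 2Q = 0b1010000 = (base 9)88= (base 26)32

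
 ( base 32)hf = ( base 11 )469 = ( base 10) 559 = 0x22f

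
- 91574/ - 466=196 + 119/233 = 196.51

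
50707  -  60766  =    -  10059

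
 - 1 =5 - 6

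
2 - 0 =2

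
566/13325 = 566/13325 = 0.04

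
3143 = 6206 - 3063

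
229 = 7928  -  7699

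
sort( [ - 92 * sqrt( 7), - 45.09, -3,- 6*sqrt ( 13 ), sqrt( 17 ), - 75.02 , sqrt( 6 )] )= [-92*sqrt( 7),- 75.02, - 45.09, - 6*sqrt(13), - 3,sqrt (6 ), sqrt( 17)] 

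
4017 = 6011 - 1994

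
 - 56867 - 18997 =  - 75864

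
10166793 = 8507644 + 1659149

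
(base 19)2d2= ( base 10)971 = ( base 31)10A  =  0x3CB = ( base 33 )te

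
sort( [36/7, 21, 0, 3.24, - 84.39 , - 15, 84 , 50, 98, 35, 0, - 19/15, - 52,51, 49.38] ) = [ - 84.39 , - 52, - 15, - 19/15, 0,0,3.24, 36/7, 21, 35, 49.38, 50,51, 84, 98 ]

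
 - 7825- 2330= - 10155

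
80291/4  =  80291/4 = 20072.75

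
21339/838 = 25 + 389/838  =  25.46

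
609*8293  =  5050437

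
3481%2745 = 736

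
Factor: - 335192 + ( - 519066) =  - 2^1*101^1*4229^1 = - 854258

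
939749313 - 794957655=144791658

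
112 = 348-236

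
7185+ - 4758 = 2427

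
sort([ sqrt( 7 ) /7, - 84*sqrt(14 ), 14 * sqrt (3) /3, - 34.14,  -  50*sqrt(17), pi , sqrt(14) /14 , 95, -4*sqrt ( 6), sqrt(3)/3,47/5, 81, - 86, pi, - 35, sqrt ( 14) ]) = [ - 84*sqrt(14 ),-50*sqrt ( 17), - 86, - 35, -34.14,-4*sqrt ( 6),sqrt( 14) /14,sqrt( 7)/7, sqrt(3) /3, pi,pi,sqrt( 14),14*sqrt(3 ) /3, 47/5,  81, 95 ] 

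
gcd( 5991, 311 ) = 1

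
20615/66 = 20615/66 = 312.35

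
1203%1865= 1203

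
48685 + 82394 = 131079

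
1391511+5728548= 7120059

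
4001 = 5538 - 1537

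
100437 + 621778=722215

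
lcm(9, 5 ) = 45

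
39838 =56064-16226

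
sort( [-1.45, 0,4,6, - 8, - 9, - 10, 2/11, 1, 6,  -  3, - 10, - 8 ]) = [ - 10, - 10,  -  9, - 8, - 8, - 3, - 1.45, 0, 2/11,1 , 4, 6, 6]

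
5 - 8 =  - 3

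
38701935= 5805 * 6667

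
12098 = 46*263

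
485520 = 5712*85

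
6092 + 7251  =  13343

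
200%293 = 200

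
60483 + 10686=71169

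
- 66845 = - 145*461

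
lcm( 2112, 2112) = 2112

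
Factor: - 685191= - 3^1*13^1* 17569^1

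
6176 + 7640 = 13816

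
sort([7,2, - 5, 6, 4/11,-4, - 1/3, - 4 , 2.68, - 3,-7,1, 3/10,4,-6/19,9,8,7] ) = [-7,-5,-4, - 4, - 3,-1/3,-6/19, 3/10,4/11, 1,2 , 2.68,4, 6,7,7,8, 9 ] 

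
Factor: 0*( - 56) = 0^1 =0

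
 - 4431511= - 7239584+2808073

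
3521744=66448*53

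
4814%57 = 26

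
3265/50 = 653/10 =65.30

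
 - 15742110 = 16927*( - 930) 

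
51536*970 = 49989920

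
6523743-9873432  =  - 3349689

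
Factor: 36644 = 2^2 * 9161^1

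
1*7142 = 7142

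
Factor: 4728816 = 2^4*3^2* 32839^1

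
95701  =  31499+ 64202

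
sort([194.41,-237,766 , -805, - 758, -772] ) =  [ - 805, - 772, - 758, - 237,194.41, 766 ]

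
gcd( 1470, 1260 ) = 210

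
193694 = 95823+97871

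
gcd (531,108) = 9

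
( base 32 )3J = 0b1110011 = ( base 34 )3d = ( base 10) 115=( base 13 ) 8B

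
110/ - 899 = - 1 + 789/899 = -0.12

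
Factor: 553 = 7^1*79^1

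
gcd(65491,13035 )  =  79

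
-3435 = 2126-5561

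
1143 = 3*381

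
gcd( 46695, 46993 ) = 1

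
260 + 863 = 1123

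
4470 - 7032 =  - 2562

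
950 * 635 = 603250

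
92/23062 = 46/11531 = 0.00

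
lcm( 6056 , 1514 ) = 6056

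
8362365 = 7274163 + 1088202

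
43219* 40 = 1728760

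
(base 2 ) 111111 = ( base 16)3F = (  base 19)36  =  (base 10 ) 63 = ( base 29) 25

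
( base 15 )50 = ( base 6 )203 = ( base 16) 4b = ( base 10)75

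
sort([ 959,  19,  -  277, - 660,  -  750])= [ - 750, - 660, - 277, 19, 959]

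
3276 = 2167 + 1109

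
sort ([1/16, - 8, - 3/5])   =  [ - 8, - 3/5, 1/16] 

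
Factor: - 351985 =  - 5^1*17^1*41^1  *  101^1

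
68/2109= 68/2109=0.03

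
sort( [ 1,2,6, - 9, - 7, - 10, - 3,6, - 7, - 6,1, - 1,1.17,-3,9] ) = [ - 10, - 9, - 7, - 7, - 6, - 3, - 3, - 1 , 1,1,1.17,2,6,6 , 9]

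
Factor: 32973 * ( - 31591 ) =-3^1*7^1*29^1*379^1*4513^1 =- 1041650043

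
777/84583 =777/84583=0.01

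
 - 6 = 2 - 8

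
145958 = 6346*23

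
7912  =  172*46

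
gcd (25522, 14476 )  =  14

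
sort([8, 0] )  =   [ 0,  8]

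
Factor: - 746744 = -2^3*269^1*347^1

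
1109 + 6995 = 8104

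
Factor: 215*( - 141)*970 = -2^1*3^1 *5^2*43^1*47^1*97^1 = - 29405550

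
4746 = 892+3854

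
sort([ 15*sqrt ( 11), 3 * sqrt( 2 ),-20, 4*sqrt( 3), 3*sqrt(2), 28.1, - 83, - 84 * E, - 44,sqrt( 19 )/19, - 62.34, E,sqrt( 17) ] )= [- 84*E, - 83, - 62.34, - 44, - 20,sqrt(  19) /19, E,sqrt( 17), 3*sqrt(2), 3*sqrt ( 2 ),  4*sqrt ( 3), 28.1,15  *  sqrt(11 )]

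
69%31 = 7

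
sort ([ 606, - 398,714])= [- 398 , 606,714 ] 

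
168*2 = 336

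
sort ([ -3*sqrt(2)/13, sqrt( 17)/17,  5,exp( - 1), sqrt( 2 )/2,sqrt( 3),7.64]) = [ - 3 * sqrt(2)/13 , sqrt( 17)/17,exp( - 1),  sqrt ( 2)/2, sqrt(3), 5  ,  7.64]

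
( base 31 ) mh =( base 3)221220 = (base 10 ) 699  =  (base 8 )1273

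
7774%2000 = 1774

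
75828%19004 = 18816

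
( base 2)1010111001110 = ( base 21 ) CDH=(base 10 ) 5582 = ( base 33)545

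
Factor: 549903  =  3^1*183301^1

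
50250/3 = 16750 = 16750.00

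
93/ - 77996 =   -  1 + 2513/2516 = -0.00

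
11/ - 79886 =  - 11/79886 = - 0.00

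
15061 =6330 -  - 8731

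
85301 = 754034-668733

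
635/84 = 7 + 47/84 = 7.56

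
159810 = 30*5327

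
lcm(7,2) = 14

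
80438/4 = 40219/2  =  20109.50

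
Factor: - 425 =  - 5^2*17^1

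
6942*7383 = 51252786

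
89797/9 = 9977+4/9 = 9977.44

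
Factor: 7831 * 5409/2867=3^2*41^1 * 47^ (-1 )*61^( - 1 )*191^1*601^1 = 42357879/2867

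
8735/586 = 14 + 531/586 = 14.91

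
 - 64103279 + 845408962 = 781305683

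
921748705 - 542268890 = 379479815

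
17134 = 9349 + 7785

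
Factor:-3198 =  - 2^1 *3^1*13^1*41^1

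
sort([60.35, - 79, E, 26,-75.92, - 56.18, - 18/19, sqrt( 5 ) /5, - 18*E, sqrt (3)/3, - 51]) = [ - 79,-75.92,  -  56.18, - 51, - 18 * E,-18/19,sqrt ( 5 ) /5, sqrt( 3)/3, E, 26,  60.35]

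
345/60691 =345/60691 = 0.01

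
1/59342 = 1/59342=0.00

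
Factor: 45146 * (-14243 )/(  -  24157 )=643014478/24157= 2^1*7^(- 2)*17^( - 1)  *29^( - 1 )*14243^1*22573^1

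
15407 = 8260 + 7147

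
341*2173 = 740993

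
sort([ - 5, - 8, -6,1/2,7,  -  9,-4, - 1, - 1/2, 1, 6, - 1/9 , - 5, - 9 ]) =[ - 9,  -  9, - 8,- 6, - 5, - 5, - 4, - 1, - 1/2, - 1/9, 1/2,1, 6, 7 ] 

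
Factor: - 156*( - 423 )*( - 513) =-2^2*3^6*13^1* 19^1*47^1 = - 33851844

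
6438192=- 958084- - 7396276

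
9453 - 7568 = 1885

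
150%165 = 150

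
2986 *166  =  495676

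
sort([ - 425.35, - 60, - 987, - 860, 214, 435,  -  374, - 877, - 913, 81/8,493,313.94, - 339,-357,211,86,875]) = [ - 987,  -  913, - 877,-860, - 425.35 , - 374, - 357, -339, - 60, 81/8, 86, 211,214, 313.94,435, 493,875] 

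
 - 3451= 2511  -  5962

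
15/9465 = 1/631 = 0.00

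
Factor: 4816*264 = 1271424 = 2^7*3^1*7^1*11^1*43^1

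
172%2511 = 172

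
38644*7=270508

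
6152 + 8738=14890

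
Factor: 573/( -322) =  - 2^( -1)*3^1 * 7^(-1)*23^( - 1)*191^1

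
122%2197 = 122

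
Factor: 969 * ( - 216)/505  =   - 209304/505 = - 2^3*3^4*5^ (- 1 )*17^1*19^1*101^( - 1)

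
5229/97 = 53  +  88/97 = 53.91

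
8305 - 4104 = 4201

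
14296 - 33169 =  - 18873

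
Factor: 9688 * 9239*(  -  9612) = - 2^5 * 3^3*7^1*89^1 * 173^1*9239^1= - 860345436384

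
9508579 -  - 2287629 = 11796208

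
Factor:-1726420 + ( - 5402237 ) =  - 3^2*792073^1 = -7128657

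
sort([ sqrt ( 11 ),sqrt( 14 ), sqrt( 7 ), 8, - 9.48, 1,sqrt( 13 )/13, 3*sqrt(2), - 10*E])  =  [ - 10*E,-9.48,  sqrt(13 )/13, 1,sqrt( 7 ), sqrt( 11)  ,  sqrt( 14),3*sqrt(2),8 ]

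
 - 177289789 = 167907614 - 345197403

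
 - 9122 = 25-9147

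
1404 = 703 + 701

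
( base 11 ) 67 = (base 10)73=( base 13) 58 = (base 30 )2d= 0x49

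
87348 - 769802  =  -682454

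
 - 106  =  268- 374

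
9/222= 3/74  =  0.04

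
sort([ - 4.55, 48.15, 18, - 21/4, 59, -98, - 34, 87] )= [ - 98, - 34,  -  21/4,- 4.55,18,48.15,59, 87 ] 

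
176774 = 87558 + 89216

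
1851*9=16659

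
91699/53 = 1730 + 9/53 = 1730.17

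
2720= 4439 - 1719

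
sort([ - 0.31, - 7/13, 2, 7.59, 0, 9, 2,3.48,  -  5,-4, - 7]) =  [ - 7, - 5, - 4, - 7/13,  -  0.31,0,2, 2,3.48, 7.59, 9 ] 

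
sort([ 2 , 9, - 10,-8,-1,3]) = [ - 10, - 8 , -1, 2, 3,9] 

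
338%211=127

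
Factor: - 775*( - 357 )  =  3^1*5^2*7^1*17^1 * 31^1 = 276675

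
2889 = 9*321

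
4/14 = 2/7 = 0.29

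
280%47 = 45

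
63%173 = 63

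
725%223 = 56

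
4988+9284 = 14272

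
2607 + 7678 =10285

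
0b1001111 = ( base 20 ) 3J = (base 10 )79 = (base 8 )117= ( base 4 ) 1033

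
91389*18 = 1645002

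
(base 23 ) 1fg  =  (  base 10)890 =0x37a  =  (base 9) 1188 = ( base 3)1012222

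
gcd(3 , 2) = 1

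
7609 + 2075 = 9684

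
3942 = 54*73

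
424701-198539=226162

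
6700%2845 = 1010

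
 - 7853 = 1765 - 9618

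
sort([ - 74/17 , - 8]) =[-8, - 74/17]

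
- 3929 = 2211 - 6140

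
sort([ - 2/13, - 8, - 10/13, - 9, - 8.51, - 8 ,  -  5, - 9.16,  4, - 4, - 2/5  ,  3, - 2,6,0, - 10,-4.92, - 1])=[  -  10, - 9.16, - 9, - 8.51, - 8,-8, - 5, - 4.92 , - 4, - 2,-1, - 10/13,- 2/5 , - 2/13, 0,3,4, 6 ]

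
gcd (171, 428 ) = 1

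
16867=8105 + 8762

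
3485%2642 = 843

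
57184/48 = 1191  +  1/3  =  1191.33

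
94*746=70124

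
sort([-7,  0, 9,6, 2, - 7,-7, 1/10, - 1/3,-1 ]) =[ -7, - 7, - 7, - 1, - 1/3, 0, 1/10, 2, 6, 9]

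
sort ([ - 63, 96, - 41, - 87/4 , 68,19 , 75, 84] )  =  [ - 63,- 41, - 87/4, 19,68, 75,84, 96 ] 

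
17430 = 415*42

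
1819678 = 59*30842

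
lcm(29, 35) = 1015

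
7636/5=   1527  +  1/5 =1527.20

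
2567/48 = 2567/48 = 53.48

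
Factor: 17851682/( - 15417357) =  - 2^1*3^(-1 )*29^( - 1 )*177211^( - 1 )*8925841^1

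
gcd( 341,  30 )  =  1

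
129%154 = 129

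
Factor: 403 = 13^1*31^1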